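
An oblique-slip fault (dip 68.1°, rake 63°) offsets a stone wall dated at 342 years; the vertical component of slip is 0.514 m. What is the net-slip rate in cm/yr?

0.182 cm/yr

dip-slip = throw / sin(dip) = 0.514 / sin(68.1°) = 0.5540 m
net slip = dip-slip / sin(rake) = 0.5540 / sin(63°) = 0.6217 m
rate = 0.6217 m / 342 years = 0.00182 m/yr = 0.182 cm/yr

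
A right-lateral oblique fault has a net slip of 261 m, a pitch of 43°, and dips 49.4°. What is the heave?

116 m

dip-slip = net slip × sin(rake) = 261 m × sin(43°) = 178 m
heave = dip-slip × cos(dip) = 178 × cos(49.4°) = 116 m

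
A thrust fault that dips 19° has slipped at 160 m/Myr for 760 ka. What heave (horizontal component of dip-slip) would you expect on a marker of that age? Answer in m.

dip-slip = rate × time = 160 m/Myr × 760 ka = 121.6 m
heave = dip-slip × cos(dip) = 121.6 × cos(19°) = 115 m

115 m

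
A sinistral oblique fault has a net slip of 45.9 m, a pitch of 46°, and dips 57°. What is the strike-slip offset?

31.9 m

strike-slip = net slip × cos(rake) = 45.9 m × cos(46°) = 31.9 m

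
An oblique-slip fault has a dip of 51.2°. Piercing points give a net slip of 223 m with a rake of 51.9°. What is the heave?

110 m

dip-slip = net slip × sin(rake) = 223 m × sin(51.9°) = 175.5 m
heave = dip-slip × cos(dip) = 175.5 × cos(51.2°) = 110 m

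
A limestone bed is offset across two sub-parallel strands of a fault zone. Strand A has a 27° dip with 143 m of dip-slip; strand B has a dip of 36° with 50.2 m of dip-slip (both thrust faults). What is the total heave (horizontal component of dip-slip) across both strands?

heave_A = 143 × cos(27°) = 127.4 m
heave_B = 50.2 × cos(36°) = 40.61 m
total = 127.4 + 40.61 = 168 m

168 m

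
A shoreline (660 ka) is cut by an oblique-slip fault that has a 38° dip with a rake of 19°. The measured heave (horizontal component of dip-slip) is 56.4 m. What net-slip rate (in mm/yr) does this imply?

dip-slip = heave / cos(dip) = 56.4 / cos(38°) = 71.57 m
net slip = dip-slip / sin(rake) = 71.57 / sin(19°) = 219.8 m
rate = 219.8 m / 660 ka = 0.000333 m/yr = 0.333 mm/yr

0.333 mm/yr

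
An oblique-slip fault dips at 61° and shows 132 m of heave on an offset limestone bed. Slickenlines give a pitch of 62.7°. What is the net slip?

306 m

dip-slip = heave / cos(dip) = 132 / cos(61°) = 272.3 m
net slip = dip-slip / sin(rake) = 272.3 / sin(62.7°) = 306 m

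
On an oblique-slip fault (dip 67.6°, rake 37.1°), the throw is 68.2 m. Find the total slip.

122 m

dip-slip = throw / sin(dip) = 68.2 / sin(67.6°) = 73.77 m
net slip = dip-slip / sin(rake) = 73.77 / sin(37.1°) = 122 m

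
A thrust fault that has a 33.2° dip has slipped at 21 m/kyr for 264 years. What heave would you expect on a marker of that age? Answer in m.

dip-slip = rate × time = 21 m/kyr × 264 years = 5.544 m
heave = dip-slip × cos(dip) = 5.544 × cos(33.2°) = 4.64 m

4.64 m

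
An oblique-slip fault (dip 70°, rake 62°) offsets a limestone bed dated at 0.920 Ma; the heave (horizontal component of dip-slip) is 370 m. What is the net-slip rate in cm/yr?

dip-slip = heave / cos(dip) = 370 / cos(70°) = 1082 m
net slip = dip-slip / sin(rake) = 1082 / sin(62°) = 1225 m
rate = 1225 m / 0.920 Ma = 0.00133 m/yr = 0.133 cm/yr

0.133 cm/yr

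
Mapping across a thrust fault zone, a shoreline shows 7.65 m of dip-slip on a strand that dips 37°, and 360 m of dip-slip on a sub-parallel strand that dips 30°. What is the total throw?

throw_A = 7.65 × sin(37°) = 4.604 m
throw_B = 360 × sin(30°) = 180 m
total = 4.604 + 180 = 185 m

185 m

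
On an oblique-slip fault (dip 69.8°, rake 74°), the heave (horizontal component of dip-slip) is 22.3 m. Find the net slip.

dip-slip = heave / cos(dip) = 22.3 / cos(69.8°) = 64.58 m
net slip = dip-slip / sin(rake) = 64.58 / sin(74°) = 67.2 m

67.2 m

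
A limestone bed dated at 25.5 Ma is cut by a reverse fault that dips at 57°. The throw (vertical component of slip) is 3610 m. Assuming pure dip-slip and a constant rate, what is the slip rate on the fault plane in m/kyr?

0.169 m/kyr

dip-slip = throw / sin(dip) = 3610 m / sin(57°) = 4304 m
rate = 4304 m / 25.5 Ma = 0.000169 m/yr = 0.169 m/kyr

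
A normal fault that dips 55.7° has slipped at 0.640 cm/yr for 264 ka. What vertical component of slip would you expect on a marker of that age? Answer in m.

1400 m

dip-slip = rate × time = 0.640 cm/yr × 264 ka = 1690 m
throw = dip-slip × sin(dip) = 1690 × sin(55.7°) = 1400 m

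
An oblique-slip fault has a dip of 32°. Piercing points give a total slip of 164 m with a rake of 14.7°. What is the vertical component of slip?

22.1 m

dip-slip = net slip × sin(rake) = 164 m × sin(14.7°) = 41.62 m
throw = dip-slip × sin(dip) = 41.62 × sin(32°) = 22.1 m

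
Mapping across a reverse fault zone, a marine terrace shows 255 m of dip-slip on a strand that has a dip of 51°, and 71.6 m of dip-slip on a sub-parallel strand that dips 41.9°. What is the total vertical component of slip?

throw_A = 255 × sin(51°) = 198.2 m
throw_B = 71.6 × sin(41.9°) = 47.82 m
total = 198.2 + 47.82 = 246 m

246 m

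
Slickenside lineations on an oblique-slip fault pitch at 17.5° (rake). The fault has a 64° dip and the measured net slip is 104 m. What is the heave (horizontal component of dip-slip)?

13.7 m

dip-slip = net slip × sin(rake) = 104 m × sin(17.5°) = 31.27 m
heave = dip-slip × cos(dip) = 31.27 × cos(64°) = 13.7 m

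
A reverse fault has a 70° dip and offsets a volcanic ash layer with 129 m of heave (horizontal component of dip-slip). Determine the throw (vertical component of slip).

throw = heave × tan(dip) = 129 × tan(70°) = 354 m

354 m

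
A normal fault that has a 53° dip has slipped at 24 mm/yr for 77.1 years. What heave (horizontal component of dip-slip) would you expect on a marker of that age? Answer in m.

1.11 m

dip-slip = rate × time = 24 mm/yr × 77.1 years = 1.850 m
heave = dip-slip × cos(dip) = 1.850 × cos(53°) = 1.11 m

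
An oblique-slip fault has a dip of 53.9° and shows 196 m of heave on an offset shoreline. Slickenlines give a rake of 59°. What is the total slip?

dip-slip = heave / cos(dip) = 196 / cos(53.9°) = 332.7 m
net slip = dip-slip / sin(rake) = 332.7 / sin(59°) = 388 m

388 m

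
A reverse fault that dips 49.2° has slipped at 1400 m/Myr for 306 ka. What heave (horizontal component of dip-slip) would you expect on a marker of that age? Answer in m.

280 m

dip-slip = rate × time = 1400 m/Myr × 306 ka = 428.4 m
heave = dip-slip × cos(dip) = 428.4 × cos(49.2°) = 280 m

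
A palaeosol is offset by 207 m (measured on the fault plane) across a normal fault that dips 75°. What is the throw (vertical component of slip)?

200 m

throw = dip-slip × sin(dip) = 207 m × sin(75°) = 200 m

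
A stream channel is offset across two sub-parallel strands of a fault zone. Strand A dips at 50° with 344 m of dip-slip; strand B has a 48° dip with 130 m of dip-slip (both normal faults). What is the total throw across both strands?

360 m

throw_A = 344 × sin(50°) = 263.5 m
throw_B = 130 × sin(48°) = 96.61 m
total = 263.5 + 96.61 = 360 m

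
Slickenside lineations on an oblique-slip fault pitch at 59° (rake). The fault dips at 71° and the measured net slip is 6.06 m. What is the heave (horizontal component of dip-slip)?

1.69 m

dip-slip = net slip × sin(rake) = 6.06 m × sin(59°) = 5.194 m
heave = dip-slip × cos(dip) = 5.194 × cos(71°) = 1.69 m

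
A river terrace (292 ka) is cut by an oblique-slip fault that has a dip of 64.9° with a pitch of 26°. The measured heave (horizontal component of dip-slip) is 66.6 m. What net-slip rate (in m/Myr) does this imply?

1230 m/Myr

dip-slip = heave / cos(dip) = 66.6 / cos(64.9°) = 157 m
net slip = dip-slip / sin(rake) = 157 / sin(26°) = 358.1 m
rate = 358.1 m / 292 ka = 0.00123 m/yr = 1230 m/Myr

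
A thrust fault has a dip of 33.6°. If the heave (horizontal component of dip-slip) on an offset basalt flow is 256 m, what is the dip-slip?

dip-slip = heave / cos(dip) = 256 / cos(33.6°) = 307 m

307 m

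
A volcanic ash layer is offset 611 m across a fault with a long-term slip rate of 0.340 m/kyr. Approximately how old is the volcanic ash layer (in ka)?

age = offset / rate = 611 m / (0.340 m/kyr) = 1.8e+06 yr = 1800 ka

1800 ka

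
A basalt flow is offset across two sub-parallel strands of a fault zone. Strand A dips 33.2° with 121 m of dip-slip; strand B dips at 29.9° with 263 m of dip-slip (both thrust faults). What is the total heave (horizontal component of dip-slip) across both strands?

329 m

heave_A = 121 × cos(33.2°) = 101.2 m
heave_B = 263 × cos(29.9°) = 228 m
total = 101.2 + 228 = 329 m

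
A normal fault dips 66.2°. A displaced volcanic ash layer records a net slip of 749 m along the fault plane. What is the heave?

heave = dip-slip × cos(dip) = 749 m × cos(66.2°) = 302 m

302 m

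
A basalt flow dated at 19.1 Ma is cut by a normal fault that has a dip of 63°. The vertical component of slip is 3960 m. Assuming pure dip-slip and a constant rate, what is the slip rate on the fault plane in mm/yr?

0.233 mm/yr

dip-slip = throw / sin(dip) = 3960 m / sin(63°) = 4444 m
rate = 4444 m / 19.1 Ma = 0.000233 m/yr = 0.233 mm/yr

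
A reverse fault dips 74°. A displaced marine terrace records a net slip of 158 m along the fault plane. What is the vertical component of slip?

throw = dip-slip × sin(dip) = 158 m × sin(74°) = 152 m

152 m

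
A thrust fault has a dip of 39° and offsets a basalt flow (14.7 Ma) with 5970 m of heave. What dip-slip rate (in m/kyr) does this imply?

0.523 m/kyr

dip-slip = heave / cos(dip) = 5970 m / cos(39°) = 7682 m
rate = 7682 m / 14.7 Ma = 0.000523 m/yr = 0.523 m/kyr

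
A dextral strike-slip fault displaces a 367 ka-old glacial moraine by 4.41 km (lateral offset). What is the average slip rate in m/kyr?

rate = 4.41 km / 367 ka = 0.0120 m/yr = 12 m/kyr

12 m/kyr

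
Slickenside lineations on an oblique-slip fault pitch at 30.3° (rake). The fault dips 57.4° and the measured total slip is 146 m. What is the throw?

dip-slip = net slip × sin(rake) = 146 m × sin(30.3°) = 73.66 m
throw = dip-slip × sin(dip) = 73.66 × sin(57.4°) = 62.1 m

62.1 m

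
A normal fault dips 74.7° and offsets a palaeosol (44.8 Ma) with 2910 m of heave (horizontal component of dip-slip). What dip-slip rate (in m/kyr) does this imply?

dip-slip = heave / cos(dip) = 2910 m / cos(74.7°) = 11030 m
rate = 11030 m / 44.8 Ma = 0.000246 m/yr = 0.246 m/kyr

0.246 m/kyr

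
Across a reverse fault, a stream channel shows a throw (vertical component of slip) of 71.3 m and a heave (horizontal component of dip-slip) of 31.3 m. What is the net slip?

77.9 m

net slip = √(throw² + heave²) = √(71.3² + 31.3²) = 77.9 m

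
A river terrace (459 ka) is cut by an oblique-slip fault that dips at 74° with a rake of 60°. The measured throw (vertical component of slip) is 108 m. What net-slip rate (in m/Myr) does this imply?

283 m/Myr

dip-slip = throw / sin(dip) = 108 / sin(74°) = 112.4 m
net slip = dip-slip / sin(rake) = 112.4 / sin(60°) = 129.7 m
rate = 129.7 m / 459 ka = 0.000283 m/yr = 283 m/Myr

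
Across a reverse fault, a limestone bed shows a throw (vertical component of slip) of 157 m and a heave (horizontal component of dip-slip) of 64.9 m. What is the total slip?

net slip = √(throw² + heave²) = √(157² + 64.9²) = 170 m

170 m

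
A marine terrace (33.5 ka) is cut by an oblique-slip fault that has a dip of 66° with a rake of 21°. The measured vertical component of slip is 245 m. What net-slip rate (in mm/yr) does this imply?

dip-slip = throw / sin(dip) = 245 / sin(66°) = 268.2 m
net slip = dip-slip / sin(rake) = 268.2 / sin(21°) = 748.4 m
rate = 748.4 m / 33.5 ka = 0.0223 m/yr = 22.3 mm/yr

22.3 mm/yr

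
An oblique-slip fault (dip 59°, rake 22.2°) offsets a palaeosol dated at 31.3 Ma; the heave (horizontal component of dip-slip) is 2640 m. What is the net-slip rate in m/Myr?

433 m/Myr

dip-slip = heave / cos(dip) = 2640 / cos(59°) = 5126 m
net slip = dip-slip / sin(rake) = 5126 / sin(22.2°) = 13570 m
rate = 13570 m / 31.3 Ma = 0.000433 m/yr = 433 m/Myr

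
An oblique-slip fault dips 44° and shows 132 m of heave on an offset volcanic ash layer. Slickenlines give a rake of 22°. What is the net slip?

490 m

dip-slip = heave / cos(dip) = 132 / cos(44°) = 183.5 m
net slip = dip-slip / sin(rake) = 183.5 / sin(22°) = 490 m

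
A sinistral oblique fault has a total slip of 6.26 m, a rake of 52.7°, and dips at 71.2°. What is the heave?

1.60 m

dip-slip = net slip × sin(rake) = 6.26 m × sin(52.7°) = 4.980 m
heave = dip-slip × cos(dip) = 4.980 × cos(71.2°) = 1.60 m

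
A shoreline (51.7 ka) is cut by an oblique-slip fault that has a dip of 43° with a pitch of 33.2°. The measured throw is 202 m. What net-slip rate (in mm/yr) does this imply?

10.5 mm/yr

dip-slip = throw / sin(dip) = 202 / sin(43°) = 296.2 m
net slip = dip-slip / sin(rake) = 296.2 / sin(33.2°) = 540.9 m
rate = 540.9 m / 51.7 ka = 0.0105 m/yr = 10.5 mm/yr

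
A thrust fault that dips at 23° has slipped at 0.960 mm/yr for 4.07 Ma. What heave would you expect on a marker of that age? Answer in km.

dip-slip = rate × time = 0.960 mm/yr × 4.07 Ma = 3907 m
heave = dip-slip × cos(dip) = 3907 × cos(23°) = 3600 m = 3.60 km

3.60 km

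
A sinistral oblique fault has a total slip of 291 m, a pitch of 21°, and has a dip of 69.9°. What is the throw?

97.9 m

dip-slip = net slip × sin(rake) = 291 m × sin(21°) = 104.3 m
throw = dip-slip × sin(dip) = 104.3 × sin(69.9°) = 97.9 m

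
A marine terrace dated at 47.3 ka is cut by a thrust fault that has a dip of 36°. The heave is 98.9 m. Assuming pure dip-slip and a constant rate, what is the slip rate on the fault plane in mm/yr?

dip-slip = heave / cos(dip) = 98.9 m / cos(36°) = 122.2 m
rate = 122.2 m / 47.3 ka = 0.00258 m/yr = 2.58 mm/yr

2.58 mm/yr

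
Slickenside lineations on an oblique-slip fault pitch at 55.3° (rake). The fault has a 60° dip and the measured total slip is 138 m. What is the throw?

98.3 m

dip-slip = net slip × sin(rake) = 138 m × sin(55.3°) = 113.5 m
throw = dip-slip × sin(dip) = 113.5 × sin(60°) = 98.3 m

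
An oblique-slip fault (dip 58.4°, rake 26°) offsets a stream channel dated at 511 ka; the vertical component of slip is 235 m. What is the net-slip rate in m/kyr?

1.23 m/kyr

dip-slip = throw / sin(dip) = 235 / sin(58.4°) = 275.9 m
net slip = dip-slip / sin(rake) = 275.9 / sin(26°) = 629.4 m
rate = 629.4 m / 511 ka = 0.00123 m/yr = 1.23 m/kyr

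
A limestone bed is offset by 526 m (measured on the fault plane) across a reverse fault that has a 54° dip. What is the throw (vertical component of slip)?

426 m

throw = dip-slip × sin(dip) = 526 m × sin(54°) = 426 m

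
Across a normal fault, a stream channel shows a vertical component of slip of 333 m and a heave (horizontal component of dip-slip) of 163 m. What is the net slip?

net slip = √(throw² + heave²) = √(333² + 163²) = 371 m

371 m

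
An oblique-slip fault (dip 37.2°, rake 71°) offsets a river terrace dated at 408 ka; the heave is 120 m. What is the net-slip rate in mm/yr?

dip-slip = heave / cos(dip) = 120 / cos(37.2°) = 150.7 m
net slip = dip-slip / sin(rake) = 150.7 / sin(71°) = 159.3 m
rate = 159.3 m / 408 ka = 0.000391 m/yr = 0.391 mm/yr

0.391 mm/yr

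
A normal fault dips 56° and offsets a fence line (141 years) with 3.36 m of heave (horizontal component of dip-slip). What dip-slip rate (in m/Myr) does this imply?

42600 m/Myr

dip-slip = heave / cos(dip) = 3.36 m / cos(56°) = 6.009 m
rate = 6.009 m / 141 years = 0.0426 m/yr = 42600 m/Myr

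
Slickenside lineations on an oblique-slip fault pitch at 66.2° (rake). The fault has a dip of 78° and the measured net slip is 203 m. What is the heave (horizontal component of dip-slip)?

38.6 m

dip-slip = net slip × sin(rake) = 203 m × sin(66.2°) = 185.7 m
heave = dip-slip × cos(dip) = 185.7 × cos(78°) = 38.6 m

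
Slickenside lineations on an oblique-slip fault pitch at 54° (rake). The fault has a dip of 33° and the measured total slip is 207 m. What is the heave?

140 m

dip-slip = net slip × sin(rake) = 207 m × sin(54°) = 167.5 m
heave = dip-slip × cos(dip) = 167.5 × cos(33°) = 140 m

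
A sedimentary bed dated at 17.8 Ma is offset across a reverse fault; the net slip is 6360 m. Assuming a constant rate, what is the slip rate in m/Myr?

357 m/Myr

rate = 6360 m / 17.8 Ma = 0.000357 m/yr = 357 m/Myr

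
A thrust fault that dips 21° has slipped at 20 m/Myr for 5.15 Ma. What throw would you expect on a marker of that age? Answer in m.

dip-slip = rate × time = 20 m/Myr × 5.15 Ma = 103 m
throw = dip-slip × sin(dip) = 103 × sin(21°) = 36.9 m

36.9 m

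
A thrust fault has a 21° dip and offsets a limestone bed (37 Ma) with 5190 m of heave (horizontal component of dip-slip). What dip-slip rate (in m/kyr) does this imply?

dip-slip = heave / cos(dip) = 5190 m / cos(21°) = 5559 m
rate = 5559 m / 37 Ma = 0.000150 m/yr = 0.150 m/kyr

0.150 m/kyr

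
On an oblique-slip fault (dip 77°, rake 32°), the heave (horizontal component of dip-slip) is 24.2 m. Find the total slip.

203 m

dip-slip = heave / cos(dip) = 24.2 / cos(77°) = 107.6 m
net slip = dip-slip / sin(rake) = 107.6 / sin(32°) = 203 m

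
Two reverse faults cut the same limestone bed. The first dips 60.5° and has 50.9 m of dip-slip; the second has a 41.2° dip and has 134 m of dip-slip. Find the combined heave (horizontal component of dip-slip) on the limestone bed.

heave_A = 50.9 × cos(60.5°) = 25.06 m
heave_B = 134 × cos(41.2°) = 100.8 m
total = 25.06 + 100.8 = 126 m

126 m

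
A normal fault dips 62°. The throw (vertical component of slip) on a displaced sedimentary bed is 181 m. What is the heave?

heave = throw / tan(dip) = 181 / tan(62°) = 96.2 m

96.2 m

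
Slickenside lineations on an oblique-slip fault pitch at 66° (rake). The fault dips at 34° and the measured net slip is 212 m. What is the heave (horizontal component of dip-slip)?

dip-slip = net slip × sin(rake) = 212 m × sin(66°) = 193.7 m
heave = dip-slip × cos(dip) = 193.7 × cos(34°) = 161 m

161 m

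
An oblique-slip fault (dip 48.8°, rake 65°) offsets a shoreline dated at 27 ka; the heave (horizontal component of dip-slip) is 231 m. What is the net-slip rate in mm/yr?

dip-slip = heave / cos(dip) = 231 / cos(48.8°) = 350.7 m
net slip = dip-slip / sin(rake) = 350.7 / sin(65°) = 387 m
rate = 387 m / 27 ka = 0.0143 m/yr = 14.3 mm/yr

14.3 mm/yr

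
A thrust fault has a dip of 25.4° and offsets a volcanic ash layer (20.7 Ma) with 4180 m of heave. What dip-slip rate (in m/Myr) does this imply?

224 m/Myr

dip-slip = heave / cos(dip) = 4180 m / cos(25.4°) = 4627 m
rate = 4627 m / 20.7 Ma = 0.000224 m/yr = 224 m/Myr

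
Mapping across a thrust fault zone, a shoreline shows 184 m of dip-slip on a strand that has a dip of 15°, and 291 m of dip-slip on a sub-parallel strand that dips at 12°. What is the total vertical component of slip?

throw_A = 184 × sin(15°) = 47.62 m
throw_B = 291 × sin(12°) = 60.50 m
total = 47.62 + 60.50 = 108 m

108 m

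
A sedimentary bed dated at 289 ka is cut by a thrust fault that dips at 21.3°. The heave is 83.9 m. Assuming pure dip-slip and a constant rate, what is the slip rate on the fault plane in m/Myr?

312 m/Myr

dip-slip = heave / cos(dip) = 83.9 m / cos(21.3°) = 90.05 m
rate = 90.05 m / 289 ka = 0.000312 m/yr = 312 m/Myr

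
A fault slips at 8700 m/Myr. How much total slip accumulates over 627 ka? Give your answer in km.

5.45 km

slip = rate × time = 8700 m/Myr × 627 ka = 5450 m = 5.45 km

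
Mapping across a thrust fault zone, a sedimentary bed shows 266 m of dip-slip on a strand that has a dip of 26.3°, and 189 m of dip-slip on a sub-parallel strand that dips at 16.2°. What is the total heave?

420 m

heave_A = 266 × cos(26.3°) = 238.5 m
heave_B = 189 × cos(16.2°) = 181.5 m
total = 238.5 + 181.5 = 420 m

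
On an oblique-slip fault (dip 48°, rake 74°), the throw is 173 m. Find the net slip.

242 m

dip-slip = throw / sin(dip) = 173 / sin(48°) = 232.8 m
net slip = dip-slip / sin(rake) = 232.8 / sin(74°) = 242 m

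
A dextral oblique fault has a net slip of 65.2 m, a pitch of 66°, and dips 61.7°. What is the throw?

52.4 m

dip-slip = net slip × sin(rake) = 65.2 m × sin(66°) = 59.56 m
throw = dip-slip × sin(dip) = 59.56 × sin(61.7°) = 52.4 m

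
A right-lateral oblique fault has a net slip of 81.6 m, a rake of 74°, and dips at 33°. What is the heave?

dip-slip = net slip × sin(rake) = 81.6 m × sin(74°) = 78.44 m
heave = dip-slip × cos(dip) = 78.44 × cos(33°) = 65.8 m

65.8 m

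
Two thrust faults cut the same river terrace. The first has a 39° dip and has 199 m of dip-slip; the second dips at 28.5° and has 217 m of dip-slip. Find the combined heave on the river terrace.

345 m

heave_A = 199 × cos(39°) = 154.7 m
heave_B = 217 × cos(28.5°) = 190.7 m
total = 154.7 + 190.7 = 345 m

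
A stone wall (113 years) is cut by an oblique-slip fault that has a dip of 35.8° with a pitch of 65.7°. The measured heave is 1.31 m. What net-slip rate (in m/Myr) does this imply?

dip-slip = heave / cos(dip) = 1.31 / cos(35.8°) = 1.615 m
net slip = dip-slip / sin(rake) = 1.615 / sin(65.7°) = 1.772 m
rate = 1.772 m / 113 years = 0.0157 m/yr = 15700 m/Myr

15700 m/Myr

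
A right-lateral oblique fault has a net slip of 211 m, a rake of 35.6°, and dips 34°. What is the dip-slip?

123 m

dip-slip = net slip × sin(rake) = 211 m × sin(35.6°) = 123 m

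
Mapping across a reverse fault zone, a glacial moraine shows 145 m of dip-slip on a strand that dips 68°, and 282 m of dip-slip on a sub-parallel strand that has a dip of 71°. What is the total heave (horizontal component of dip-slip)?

heave_A = 145 × cos(68°) = 54.32 m
heave_B = 282 × cos(71°) = 91.81 m
total = 54.32 + 91.81 = 146 m

146 m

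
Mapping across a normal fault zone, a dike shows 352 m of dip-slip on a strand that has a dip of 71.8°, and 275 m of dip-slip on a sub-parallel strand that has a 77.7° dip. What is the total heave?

169 m

heave_A = 352 × cos(71.8°) = 109.9 m
heave_B = 275 × cos(77.7°) = 58.58 m
total = 109.9 + 58.58 = 169 m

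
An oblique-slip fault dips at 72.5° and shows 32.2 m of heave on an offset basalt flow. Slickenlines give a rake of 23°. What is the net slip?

dip-slip = heave / cos(dip) = 32.2 / cos(72.5°) = 107.1 m
net slip = dip-slip / sin(rake) = 107.1 / sin(23°) = 274 m

274 m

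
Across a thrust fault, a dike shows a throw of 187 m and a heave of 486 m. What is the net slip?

net slip = √(throw² + heave²) = √(187² + 486²) = 521 m

521 m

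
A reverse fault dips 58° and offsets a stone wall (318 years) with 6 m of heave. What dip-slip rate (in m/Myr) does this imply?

35600 m/Myr

dip-slip = heave / cos(dip) = 6 m / cos(58°) = 11.32 m
rate = 11.32 m / 318 years = 0.0356 m/yr = 35600 m/Myr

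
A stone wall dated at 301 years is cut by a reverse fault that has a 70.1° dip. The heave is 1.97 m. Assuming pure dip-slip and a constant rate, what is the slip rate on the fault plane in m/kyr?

19.2 m/kyr

dip-slip = heave / cos(dip) = 1.97 m / cos(70.1°) = 5.788 m
rate = 5.788 m / 301 years = 0.0192 m/yr = 19.2 m/kyr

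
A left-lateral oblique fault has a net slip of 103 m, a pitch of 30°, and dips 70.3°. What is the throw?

dip-slip = net slip × sin(rake) = 103 m × sin(30°) = 51.50 m
throw = dip-slip × sin(dip) = 51.50 × sin(70.3°) = 48.5 m

48.5 m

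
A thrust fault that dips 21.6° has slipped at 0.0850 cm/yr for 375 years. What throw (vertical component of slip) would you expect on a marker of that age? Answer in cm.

11.7 cm

dip-slip = rate × time = 0.0850 cm/yr × 375 years = 0.3188 m
throw = dip-slip × sin(dip) = 0.3188 × sin(21.6°) = 0.117 m = 11.7 cm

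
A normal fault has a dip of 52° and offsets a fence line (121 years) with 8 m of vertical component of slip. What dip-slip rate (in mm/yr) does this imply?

dip-slip = throw / sin(dip) = 8 m / sin(52°) = 10.15 m
rate = 10.15 m / 121 years = 0.0839 m/yr = 83.9 mm/yr

83.9 mm/yr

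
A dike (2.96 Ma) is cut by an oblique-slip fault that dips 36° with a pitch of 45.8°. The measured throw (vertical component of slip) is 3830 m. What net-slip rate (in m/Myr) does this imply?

dip-slip = throw / sin(dip) = 3830 / sin(36°) = 6516 m
net slip = dip-slip / sin(rake) = 6516 / sin(45.8°) = 9089 m
rate = 9089 m / 2.96 Ma = 0.00307 m/yr = 3070 m/Myr

3070 m/Myr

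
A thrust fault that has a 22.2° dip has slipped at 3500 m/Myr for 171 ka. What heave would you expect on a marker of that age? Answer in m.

dip-slip = rate × time = 3500 m/Myr × 171 ka = 598.5 m
heave = dip-slip × cos(dip) = 598.5 × cos(22.2°) = 554 m

554 m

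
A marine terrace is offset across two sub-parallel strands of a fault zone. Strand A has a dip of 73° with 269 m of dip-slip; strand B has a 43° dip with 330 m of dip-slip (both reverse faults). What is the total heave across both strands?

320 m

heave_A = 269 × cos(73°) = 78.65 m
heave_B = 330 × cos(43°) = 241.3 m
total = 78.65 + 241.3 = 320 m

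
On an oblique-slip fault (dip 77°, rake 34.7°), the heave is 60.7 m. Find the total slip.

dip-slip = heave / cos(dip) = 60.7 / cos(77°) = 269.8 m
net slip = dip-slip / sin(rake) = 269.8 / sin(34.7°) = 474 m

474 m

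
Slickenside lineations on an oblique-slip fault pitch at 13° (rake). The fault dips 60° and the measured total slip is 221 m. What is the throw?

43.1 m

dip-slip = net slip × sin(rake) = 221 m × sin(13°) = 49.71 m
throw = dip-slip × sin(dip) = 49.71 × sin(60°) = 43.1 m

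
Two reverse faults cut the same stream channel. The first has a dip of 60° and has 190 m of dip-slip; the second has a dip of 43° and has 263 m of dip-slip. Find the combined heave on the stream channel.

287 m

heave_A = 190 × cos(60°) = 95 m
heave_B = 263 × cos(43°) = 192.3 m
total = 95 + 192.3 = 287 m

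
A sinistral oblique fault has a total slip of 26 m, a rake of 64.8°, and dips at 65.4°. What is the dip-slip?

dip-slip = net slip × sin(rake) = 26 m × sin(64.8°) = 23.5 m

23.5 m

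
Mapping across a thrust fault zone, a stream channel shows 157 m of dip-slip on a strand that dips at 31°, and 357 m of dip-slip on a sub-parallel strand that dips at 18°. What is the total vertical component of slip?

throw_A = 157 × sin(31°) = 80.86 m
throw_B = 357 × sin(18°) = 110.3 m
total = 80.86 + 110.3 = 191 m

191 m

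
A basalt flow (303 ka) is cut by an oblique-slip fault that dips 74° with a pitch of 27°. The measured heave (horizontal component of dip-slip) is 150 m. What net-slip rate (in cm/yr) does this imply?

0.396 cm/yr

dip-slip = heave / cos(dip) = 150 / cos(74°) = 544.2 m
net slip = dip-slip / sin(rake) = 544.2 / sin(27°) = 1199 m
rate = 1199 m / 303 ka = 0.00396 m/yr = 0.396 cm/yr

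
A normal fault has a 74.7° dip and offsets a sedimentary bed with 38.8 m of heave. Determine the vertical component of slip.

142 m

throw = heave × tan(dip) = 38.8 × tan(74.7°) = 142 m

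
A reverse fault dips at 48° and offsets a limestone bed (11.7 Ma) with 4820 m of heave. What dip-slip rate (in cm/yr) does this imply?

dip-slip = heave / cos(dip) = 4820 m / cos(48°) = 7203 m
rate = 7203 m / 11.7 Ma = 0.000616 m/yr = 0.0616 cm/yr

0.0616 cm/yr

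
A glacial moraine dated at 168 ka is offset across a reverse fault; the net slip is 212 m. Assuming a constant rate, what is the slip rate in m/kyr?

rate = 212 m / 168 ka = 0.00126 m/yr = 1.26 m/kyr

1.26 m/kyr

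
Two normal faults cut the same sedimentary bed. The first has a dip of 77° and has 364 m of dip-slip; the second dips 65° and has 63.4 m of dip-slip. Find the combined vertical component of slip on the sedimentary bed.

412 m

throw_A = 364 × sin(77°) = 354.7 m
throw_B = 63.4 × sin(65°) = 57.46 m
total = 354.7 + 57.46 = 412 m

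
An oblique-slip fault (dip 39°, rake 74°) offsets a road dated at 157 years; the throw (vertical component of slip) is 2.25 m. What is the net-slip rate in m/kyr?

23.7 m/kyr

dip-slip = throw / sin(dip) = 2.25 / sin(39°) = 3.575 m
net slip = dip-slip / sin(rake) = 3.575 / sin(74°) = 3.719 m
rate = 3.719 m / 157 years = 0.0237 m/yr = 23.7 m/kyr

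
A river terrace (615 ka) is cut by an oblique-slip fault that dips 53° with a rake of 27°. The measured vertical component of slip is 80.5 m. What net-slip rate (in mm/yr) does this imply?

dip-slip = throw / sin(dip) = 80.5 / sin(53°) = 100.8 m
net slip = dip-slip / sin(rake) = 100.8 / sin(27°) = 222 m
rate = 222 m / 615 ka = 0.000361 m/yr = 0.361 mm/yr

0.361 mm/yr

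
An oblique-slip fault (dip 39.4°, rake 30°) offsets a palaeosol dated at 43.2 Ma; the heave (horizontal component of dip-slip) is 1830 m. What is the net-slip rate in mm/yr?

dip-slip = heave / cos(dip) = 1830 / cos(39.4°) = 2368 m
net slip = dip-slip / sin(rake) = 2368 / sin(30°) = 4736 m
rate = 4736 m / 43.2 Ma = 0.000110 m/yr = 0.110 mm/yr

0.110 mm/yr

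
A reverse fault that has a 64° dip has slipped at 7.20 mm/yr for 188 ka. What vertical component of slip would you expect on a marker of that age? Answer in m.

1220 m

dip-slip = rate × time = 7.20 mm/yr × 188 ka = 1354 m
throw = dip-slip × sin(dip) = 1354 × sin(64°) = 1220 m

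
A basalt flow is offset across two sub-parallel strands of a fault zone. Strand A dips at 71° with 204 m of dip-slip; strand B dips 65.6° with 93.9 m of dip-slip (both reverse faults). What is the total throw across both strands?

throw_A = 204 × sin(71°) = 192.9 m
throw_B = 93.9 × sin(65.6°) = 85.51 m
total = 192.9 + 85.51 = 278 m

278 m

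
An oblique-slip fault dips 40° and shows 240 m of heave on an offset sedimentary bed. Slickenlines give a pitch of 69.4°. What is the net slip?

335 m

dip-slip = heave / cos(dip) = 240 / cos(40°) = 313.3 m
net slip = dip-slip / sin(rake) = 313.3 / sin(69.4°) = 335 m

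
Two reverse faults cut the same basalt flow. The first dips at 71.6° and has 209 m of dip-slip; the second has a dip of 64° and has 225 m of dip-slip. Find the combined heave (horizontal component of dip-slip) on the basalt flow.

heave_A = 209 × cos(71.6°) = 65.97 m
heave_B = 225 × cos(64°) = 98.63 m
total = 65.97 + 98.63 = 165 m

165 m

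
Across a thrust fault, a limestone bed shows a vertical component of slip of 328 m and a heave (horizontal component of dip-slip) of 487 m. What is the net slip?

587 m

net slip = √(throw² + heave²) = √(328² + 487²) = 587 m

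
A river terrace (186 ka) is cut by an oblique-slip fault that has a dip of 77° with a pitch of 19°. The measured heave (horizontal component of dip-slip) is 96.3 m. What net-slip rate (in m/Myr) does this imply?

dip-slip = heave / cos(dip) = 96.3 / cos(77°) = 428.1 m
net slip = dip-slip / sin(rake) = 428.1 / sin(19°) = 1315 m
rate = 1315 m / 186 ka = 0.00707 m/yr = 7070 m/Myr

7070 m/Myr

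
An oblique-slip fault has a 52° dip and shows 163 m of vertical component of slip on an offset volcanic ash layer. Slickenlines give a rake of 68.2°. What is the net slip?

223 m

dip-slip = throw / sin(dip) = 163 / sin(52°) = 206.8 m
net slip = dip-slip / sin(rake) = 206.8 / sin(68.2°) = 223 m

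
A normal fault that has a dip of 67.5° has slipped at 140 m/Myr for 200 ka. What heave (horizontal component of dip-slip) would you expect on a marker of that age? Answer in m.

dip-slip = rate × time = 140 m/Myr × 200 ka = 28 m
heave = dip-slip × cos(dip) = 28 × cos(67.5°) = 10.7 m

10.7 m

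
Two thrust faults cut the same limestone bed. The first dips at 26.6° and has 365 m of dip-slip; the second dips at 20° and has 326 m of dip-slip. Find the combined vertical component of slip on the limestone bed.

throw_A = 365 × sin(26.6°) = 163.4 m
throw_B = 326 × sin(20°) = 111.5 m
total = 163.4 + 111.5 = 275 m

275 m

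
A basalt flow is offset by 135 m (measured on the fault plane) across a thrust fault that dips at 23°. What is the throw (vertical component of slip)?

52.7 m

throw = dip-slip × sin(dip) = 135 m × sin(23°) = 52.7 m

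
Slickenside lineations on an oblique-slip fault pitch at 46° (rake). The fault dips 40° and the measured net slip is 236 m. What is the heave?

130 m

dip-slip = net slip × sin(rake) = 236 m × sin(46°) = 169.8 m
heave = dip-slip × cos(dip) = 169.8 × cos(40°) = 130 m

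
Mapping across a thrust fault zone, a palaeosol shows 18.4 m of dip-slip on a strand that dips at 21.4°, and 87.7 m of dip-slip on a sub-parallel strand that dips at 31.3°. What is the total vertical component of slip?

52.3 m

throw_A = 18.4 × sin(21.4°) = 6.714 m
throw_B = 87.7 × sin(31.3°) = 45.56 m
total = 6.714 + 45.56 = 52.3 m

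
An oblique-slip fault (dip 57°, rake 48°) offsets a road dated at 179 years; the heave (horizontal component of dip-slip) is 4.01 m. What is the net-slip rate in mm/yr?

55.3 mm/yr

dip-slip = heave / cos(dip) = 4.01 / cos(57°) = 7.363 m
net slip = dip-slip / sin(rake) = 7.363 / sin(48°) = 9.907 m
rate = 9.907 m / 179 years = 0.0553 m/yr = 55.3 mm/yr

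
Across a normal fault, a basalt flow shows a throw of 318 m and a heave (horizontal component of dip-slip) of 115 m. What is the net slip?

338 m

net slip = √(throw² + heave²) = √(318² + 115²) = 338 m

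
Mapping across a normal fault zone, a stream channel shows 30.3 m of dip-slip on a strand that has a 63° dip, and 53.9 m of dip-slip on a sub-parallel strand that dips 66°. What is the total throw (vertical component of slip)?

throw_A = 30.3 × sin(63°) = 27 m
throw_B = 53.9 × sin(66°) = 49.24 m
total = 27 + 49.24 = 76.2 m

76.2 m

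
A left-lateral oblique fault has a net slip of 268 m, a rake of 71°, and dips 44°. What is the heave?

dip-slip = net slip × sin(rake) = 268 m × sin(71°) = 253.4 m
heave = dip-slip × cos(dip) = 253.4 × cos(44°) = 182 m

182 m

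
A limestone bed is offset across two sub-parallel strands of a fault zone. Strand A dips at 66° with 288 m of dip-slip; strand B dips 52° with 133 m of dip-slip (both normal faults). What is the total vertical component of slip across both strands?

368 m

throw_A = 288 × sin(66°) = 263.1 m
throw_B = 133 × sin(52°) = 104.8 m
total = 263.1 + 104.8 = 368 m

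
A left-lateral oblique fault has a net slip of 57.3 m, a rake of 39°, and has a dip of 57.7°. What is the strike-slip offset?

44.5 m

strike-slip = net slip × cos(rake) = 57.3 m × cos(39°) = 44.5 m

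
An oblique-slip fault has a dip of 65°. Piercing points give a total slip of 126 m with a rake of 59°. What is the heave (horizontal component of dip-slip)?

45.6 m

dip-slip = net slip × sin(rake) = 126 m × sin(59°) = 108 m
heave = dip-slip × cos(dip) = 108 × cos(65°) = 45.6 m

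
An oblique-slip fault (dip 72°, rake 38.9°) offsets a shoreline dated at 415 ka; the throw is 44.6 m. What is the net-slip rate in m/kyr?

0.180 m/kyr

dip-slip = throw / sin(dip) = 44.6 / sin(72°) = 46.90 m
net slip = dip-slip / sin(rake) = 46.90 / sin(38.9°) = 74.68 m
rate = 74.68 m / 415 ka = 0.000180 m/yr = 0.180 m/kyr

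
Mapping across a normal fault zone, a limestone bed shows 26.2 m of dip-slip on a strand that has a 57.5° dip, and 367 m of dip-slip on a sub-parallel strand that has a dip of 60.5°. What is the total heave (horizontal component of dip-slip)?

195 m

heave_A = 26.2 × cos(57.5°) = 14.08 m
heave_B = 367 × cos(60.5°) = 180.7 m
total = 14.08 + 180.7 = 195 m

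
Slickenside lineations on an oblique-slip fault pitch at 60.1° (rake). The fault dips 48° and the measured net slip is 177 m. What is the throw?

dip-slip = net slip × sin(rake) = 177 m × sin(60.1°) = 153.4 m
throw = dip-slip × sin(dip) = 153.4 × sin(48°) = 114 m

114 m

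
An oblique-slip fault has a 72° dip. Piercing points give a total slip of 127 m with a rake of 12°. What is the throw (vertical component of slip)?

dip-slip = net slip × sin(rake) = 127 m × sin(12°) = 26.40 m
throw = dip-slip × sin(dip) = 26.40 × sin(72°) = 25.1 m

25.1 m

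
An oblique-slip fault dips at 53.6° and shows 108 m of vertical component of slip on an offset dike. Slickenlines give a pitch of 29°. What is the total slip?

277 m

dip-slip = throw / sin(dip) = 108 / sin(53.6°) = 134.2 m
net slip = dip-slip / sin(rake) = 134.2 / sin(29°) = 277 m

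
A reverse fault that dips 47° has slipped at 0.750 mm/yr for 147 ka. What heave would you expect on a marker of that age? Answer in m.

75.2 m

dip-slip = rate × time = 0.750 mm/yr × 147 ka = 110.2 m
heave = dip-slip × cos(dip) = 110.2 × cos(47°) = 75.2 m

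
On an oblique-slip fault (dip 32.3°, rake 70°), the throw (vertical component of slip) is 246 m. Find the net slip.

490 m

dip-slip = throw / sin(dip) = 246 / sin(32.3°) = 460.4 m
net slip = dip-slip / sin(rake) = 460.4 / sin(70°) = 490 m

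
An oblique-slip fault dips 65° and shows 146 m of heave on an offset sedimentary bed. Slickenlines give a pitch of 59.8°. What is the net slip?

400 m

dip-slip = heave / cos(dip) = 146 / cos(65°) = 345.5 m
net slip = dip-slip / sin(rake) = 345.5 / sin(59.8°) = 400 m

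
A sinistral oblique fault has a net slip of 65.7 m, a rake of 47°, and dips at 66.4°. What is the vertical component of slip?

44 m

dip-slip = net slip × sin(rake) = 65.7 m × sin(47°) = 48.05 m
throw = dip-slip × sin(dip) = 48.05 × sin(66.4°) = 44 m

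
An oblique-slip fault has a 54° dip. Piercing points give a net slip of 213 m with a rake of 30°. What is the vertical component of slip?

86.2 m

dip-slip = net slip × sin(rake) = 213 m × sin(30°) = 106.5 m
throw = dip-slip × sin(dip) = 106.5 × sin(54°) = 86.2 m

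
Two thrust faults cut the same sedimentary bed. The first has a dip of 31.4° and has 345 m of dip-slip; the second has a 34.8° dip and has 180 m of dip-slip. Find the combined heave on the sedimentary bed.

442 m

heave_A = 345 × cos(31.4°) = 294.5 m
heave_B = 180 × cos(34.8°) = 147.8 m
total = 294.5 + 147.8 = 442 m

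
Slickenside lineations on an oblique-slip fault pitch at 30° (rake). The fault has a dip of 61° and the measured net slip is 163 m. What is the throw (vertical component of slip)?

71.3 m

dip-slip = net slip × sin(rake) = 163 m × sin(30°) = 81.50 m
throw = dip-slip × sin(dip) = 81.50 × sin(61°) = 71.3 m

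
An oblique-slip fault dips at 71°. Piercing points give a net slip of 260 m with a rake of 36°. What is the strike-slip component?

strike-slip = net slip × cos(rake) = 260 m × cos(36°) = 210 m

210 m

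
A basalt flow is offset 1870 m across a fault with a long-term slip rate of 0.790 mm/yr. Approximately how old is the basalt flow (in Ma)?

2.37 Ma

age = offset / rate = 1870 m / (0.790 mm/yr) = 2.37e+06 yr = 2.37 Ma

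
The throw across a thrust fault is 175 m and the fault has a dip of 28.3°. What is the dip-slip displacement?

369 m

dip-slip = throw / sin(dip) = 175 / sin(28.3°) = 369 m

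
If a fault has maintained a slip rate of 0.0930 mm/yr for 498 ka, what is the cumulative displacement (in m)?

slip = rate × time = 0.0930 mm/yr × 498 ka = 46.3 m

46.3 m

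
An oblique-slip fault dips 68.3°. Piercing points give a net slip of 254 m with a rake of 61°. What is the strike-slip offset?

strike-slip = net slip × cos(rake) = 254 m × cos(61°) = 123 m

123 m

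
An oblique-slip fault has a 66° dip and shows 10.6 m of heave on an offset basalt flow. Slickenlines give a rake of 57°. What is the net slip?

31.1 m

dip-slip = heave / cos(dip) = 10.6 / cos(66°) = 26.06 m
net slip = dip-slip / sin(rake) = 26.06 / sin(57°) = 31.1 m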